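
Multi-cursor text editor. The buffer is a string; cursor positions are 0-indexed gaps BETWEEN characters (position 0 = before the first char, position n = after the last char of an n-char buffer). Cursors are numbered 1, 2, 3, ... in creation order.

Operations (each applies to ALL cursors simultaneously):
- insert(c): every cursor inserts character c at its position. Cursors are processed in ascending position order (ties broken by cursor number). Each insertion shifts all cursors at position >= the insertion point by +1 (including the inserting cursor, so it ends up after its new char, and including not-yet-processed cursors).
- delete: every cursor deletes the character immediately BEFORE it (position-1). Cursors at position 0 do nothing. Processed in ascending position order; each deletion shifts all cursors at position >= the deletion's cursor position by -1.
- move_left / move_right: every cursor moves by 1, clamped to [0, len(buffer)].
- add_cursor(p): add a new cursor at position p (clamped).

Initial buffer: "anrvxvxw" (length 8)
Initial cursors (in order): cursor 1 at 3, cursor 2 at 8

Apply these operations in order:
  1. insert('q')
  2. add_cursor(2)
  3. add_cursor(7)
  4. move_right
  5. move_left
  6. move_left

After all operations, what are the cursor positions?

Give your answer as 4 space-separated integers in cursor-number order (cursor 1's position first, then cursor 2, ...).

Answer: 3 8 1 6

Derivation:
After op 1 (insert('q')): buffer="anrqvxvxwq" (len 10), cursors c1@4 c2@10, authorship ...1.....2
After op 2 (add_cursor(2)): buffer="anrqvxvxwq" (len 10), cursors c3@2 c1@4 c2@10, authorship ...1.....2
After op 3 (add_cursor(7)): buffer="anrqvxvxwq" (len 10), cursors c3@2 c1@4 c4@7 c2@10, authorship ...1.....2
After op 4 (move_right): buffer="anrqvxvxwq" (len 10), cursors c3@3 c1@5 c4@8 c2@10, authorship ...1.....2
After op 5 (move_left): buffer="anrqvxvxwq" (len 10), cursors c3@2 c1@4 c4@7 c2@9, authorship ...1.....2
After op 6 (move_left): buffer="anrqvxvxwq" (len 10), cursors c3@1 c1@3 c4@6 c2@8, authorship ...1.....2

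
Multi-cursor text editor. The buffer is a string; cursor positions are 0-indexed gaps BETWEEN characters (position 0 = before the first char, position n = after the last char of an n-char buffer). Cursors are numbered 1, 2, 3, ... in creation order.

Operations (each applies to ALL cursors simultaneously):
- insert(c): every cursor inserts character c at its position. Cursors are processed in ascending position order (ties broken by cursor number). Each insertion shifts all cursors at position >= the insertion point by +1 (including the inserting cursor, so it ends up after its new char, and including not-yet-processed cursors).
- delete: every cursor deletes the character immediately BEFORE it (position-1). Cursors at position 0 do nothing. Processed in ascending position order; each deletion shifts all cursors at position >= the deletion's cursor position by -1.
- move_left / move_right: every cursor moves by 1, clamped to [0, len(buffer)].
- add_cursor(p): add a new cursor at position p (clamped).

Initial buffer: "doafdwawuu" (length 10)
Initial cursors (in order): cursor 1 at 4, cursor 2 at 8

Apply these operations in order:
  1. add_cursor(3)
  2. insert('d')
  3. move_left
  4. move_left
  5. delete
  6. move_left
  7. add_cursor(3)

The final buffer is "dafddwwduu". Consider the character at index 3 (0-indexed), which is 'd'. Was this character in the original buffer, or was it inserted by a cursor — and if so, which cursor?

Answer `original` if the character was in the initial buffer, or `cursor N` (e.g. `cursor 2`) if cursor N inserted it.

After op 1 (add_cursor(3)): buffer="doafdwawuu" (len 10), cursors c3@3 c1@4 c2@8, authorship ..........
After op 2 (insert('d')): buffer="doadfddwawduu" (len 13), cursors c3@4 c1@6 c2@11, authorship ...3.1....2..
After op 3 (move_left): buffer="doadfddwawduu" (len 13), cursors c3@3 c1@5 c2@10, authorship ...3.1....2..
After op 4 (move_left): buffer="doadfddwawduu" (len 13), cursors c3@2 c1@4 c2@9, authorship ...3.1....2..
After op 5 (delete): buffer="dafddwwduu" (len 10), cursors c3@1 c1@2 c2@6, authorship ...1...2..
After op 6 (move_left): buffer="dafddwwduu" (len 10), cursors c3@0 c1@1 c2@5, authorship ...1...2..
After op 7 (add_cursor(3)): buffer="dafddwwduu" (len 10), cursors c3@0 c1@1 c4@3 c2@5, authorship ...1...2..
Authorship (.=original, N=cursor N): . . . 1 . . . 2 . .
Index 3: author = 1

Answer: cursor 1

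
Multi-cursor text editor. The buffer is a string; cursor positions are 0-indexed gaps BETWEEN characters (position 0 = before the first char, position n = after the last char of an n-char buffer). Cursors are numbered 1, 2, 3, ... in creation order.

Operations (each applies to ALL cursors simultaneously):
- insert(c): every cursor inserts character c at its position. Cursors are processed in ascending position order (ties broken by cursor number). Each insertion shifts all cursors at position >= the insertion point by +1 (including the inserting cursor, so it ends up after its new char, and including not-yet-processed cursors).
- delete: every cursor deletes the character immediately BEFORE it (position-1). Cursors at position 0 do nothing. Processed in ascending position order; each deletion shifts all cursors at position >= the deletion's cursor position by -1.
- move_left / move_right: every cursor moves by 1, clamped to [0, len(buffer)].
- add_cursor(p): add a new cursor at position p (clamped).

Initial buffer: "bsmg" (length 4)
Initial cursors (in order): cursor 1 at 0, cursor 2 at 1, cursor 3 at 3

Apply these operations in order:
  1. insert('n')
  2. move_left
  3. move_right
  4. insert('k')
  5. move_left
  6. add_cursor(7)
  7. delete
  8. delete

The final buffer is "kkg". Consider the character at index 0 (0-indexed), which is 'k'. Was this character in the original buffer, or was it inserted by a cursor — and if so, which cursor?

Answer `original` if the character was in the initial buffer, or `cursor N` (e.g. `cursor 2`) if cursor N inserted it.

Answer: cursor 1

Derivation:
After op 1 (insert('n')): buffer="nbnsmng" (len 7), cursors c1@1 c2@3 c3@6, authorship 1.2..3.
After op 2 (move_left): buffer="nbnsmng" (len 7), cursors c1@0 c2@2 c3@5, authorship 1.2..3.
After op 3 (move_right): buffer="nbnsmng" (len 7), cursors c1@1 c2@3 c3@6, authorship 1.2..3.
After op 4 (insert('k')): buffer="nkbnksmnkg" (len 10), cursors c1@2 c2@5 c3@9, authorship 11.22..33.
After op 5 (move_left): buffer="nkbnksmnkg" (len 10), cursors c1@1 c2@4 c3@8, authorship 11.22..33.
After op 6 (add_cursor(7)): buffer="nkbnksmnkg" (len 10), cursors c1@1 c2@4 c4@7 c3@8, authorship 11.22..33.
After op 7 (delete): buffer="kbkskg" (len 6), cursors c1@0 c2@2 c3@4 c4@4, authorship 1.2.3.
After op 8 (delete): buffer="kkg" (len 3), cursors c1@0 c2@1 c3@1 c4@1, authorship 13.
Authorship (.=original, N=cursor N): 1 3 .
Index 0: author = 1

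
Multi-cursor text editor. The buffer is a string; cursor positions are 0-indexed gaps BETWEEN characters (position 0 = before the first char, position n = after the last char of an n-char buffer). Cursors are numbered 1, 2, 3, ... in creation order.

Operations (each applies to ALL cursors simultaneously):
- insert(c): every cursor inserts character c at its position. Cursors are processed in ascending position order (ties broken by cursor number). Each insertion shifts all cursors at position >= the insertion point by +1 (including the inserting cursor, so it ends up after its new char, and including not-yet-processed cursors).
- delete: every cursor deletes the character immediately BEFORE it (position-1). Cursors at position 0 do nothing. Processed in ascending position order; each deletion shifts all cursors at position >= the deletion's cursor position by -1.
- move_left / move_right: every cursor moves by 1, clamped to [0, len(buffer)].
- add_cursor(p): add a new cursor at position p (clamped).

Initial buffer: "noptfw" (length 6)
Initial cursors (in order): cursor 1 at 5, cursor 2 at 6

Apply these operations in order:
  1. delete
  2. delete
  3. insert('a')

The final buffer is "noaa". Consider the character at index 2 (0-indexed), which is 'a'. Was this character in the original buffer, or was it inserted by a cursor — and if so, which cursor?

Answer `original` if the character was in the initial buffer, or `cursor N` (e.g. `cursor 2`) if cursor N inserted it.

After op 1 (delete): buffer="nopt" (len 4), cursors c1@4 c2@4, authorship ....
After op 2 (delete): buffer="no" (len 2), cursors c1@2 c2@2, authorship ..
After op 3 (insert('a')): buffer="noaa" (len 4), cursors c1@4 c2@4, authorship ..12
Authorship (.=original, N=cursor N): . . 1 2
Index 2: author = 1

Answer: cursor 1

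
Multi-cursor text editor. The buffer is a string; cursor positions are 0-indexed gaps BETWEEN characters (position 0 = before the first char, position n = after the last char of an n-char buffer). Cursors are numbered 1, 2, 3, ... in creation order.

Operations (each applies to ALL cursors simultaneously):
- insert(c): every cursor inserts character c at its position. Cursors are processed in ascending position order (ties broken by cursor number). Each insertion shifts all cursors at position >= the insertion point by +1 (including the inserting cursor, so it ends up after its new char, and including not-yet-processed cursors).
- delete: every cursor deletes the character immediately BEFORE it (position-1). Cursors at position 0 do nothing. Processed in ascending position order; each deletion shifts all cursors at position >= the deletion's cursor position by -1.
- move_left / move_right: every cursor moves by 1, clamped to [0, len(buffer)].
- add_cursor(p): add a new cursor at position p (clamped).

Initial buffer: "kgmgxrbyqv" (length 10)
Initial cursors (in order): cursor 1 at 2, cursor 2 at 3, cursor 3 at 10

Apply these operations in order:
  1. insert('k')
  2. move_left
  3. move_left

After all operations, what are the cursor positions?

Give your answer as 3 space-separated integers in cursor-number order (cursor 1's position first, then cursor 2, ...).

Answer: 1 3 11

Derivation:
After op 1 (insert('k')): buffer="kgkmkgxrbyqvk" (len 13), cursors c1@3 c2@5 c3@13, authorship ..1.2.......3
After op 2 (move_left): buffer="kgkmkgxrbyqvk" (len 13), cursors c1@2 c2@4 c3@12, authorship ..1.2.......3
After op 3 (move_left): buffer="kgkmkgxrbyqvk" (len 13), cursors c1@1 c2@3 c3@11, authorship ..1.2.......3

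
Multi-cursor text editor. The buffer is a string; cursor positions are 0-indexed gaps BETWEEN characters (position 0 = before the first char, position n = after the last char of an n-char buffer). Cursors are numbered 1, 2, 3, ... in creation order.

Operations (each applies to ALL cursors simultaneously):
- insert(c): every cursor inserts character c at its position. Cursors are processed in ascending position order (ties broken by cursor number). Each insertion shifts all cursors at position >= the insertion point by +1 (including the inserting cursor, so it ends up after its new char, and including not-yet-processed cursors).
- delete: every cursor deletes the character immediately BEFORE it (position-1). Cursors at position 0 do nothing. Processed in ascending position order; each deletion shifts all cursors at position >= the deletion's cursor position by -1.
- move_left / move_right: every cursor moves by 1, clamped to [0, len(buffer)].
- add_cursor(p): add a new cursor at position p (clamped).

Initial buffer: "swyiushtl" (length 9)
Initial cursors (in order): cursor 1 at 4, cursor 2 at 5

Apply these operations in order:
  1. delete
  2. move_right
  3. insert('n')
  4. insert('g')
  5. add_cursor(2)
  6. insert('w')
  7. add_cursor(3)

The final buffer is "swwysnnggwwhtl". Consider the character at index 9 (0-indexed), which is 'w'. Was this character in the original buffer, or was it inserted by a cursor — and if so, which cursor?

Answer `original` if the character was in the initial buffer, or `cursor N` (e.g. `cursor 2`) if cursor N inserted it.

Answer: cursor 1

Derivation:
After op 1 (delete): buffer="swyshtl" (len 7), cursors c1@3 c2@3, authorship .......
After op 2 (move_right): buffer="swyshtl" (len 7), cursors c1@4 c2@4, authorship .......
After op 3 (insert('n')): buffer="swysnnhtl" (len 9), cursors c1@6 c2@6, authorship ....12...
After op 4 (insert('g')): buffer="swysnngghtl" (len 11), cursors c1@8 c2@8, authorship ....1212...
After op 5 (add_cursor(2)): buffer="swysnngghtl" (len 11), cursors c3@2 c1@8 c2@8, authorship ....1212...
After op 6 (insert('w')): buffer="swwysnnggwwhtl" (len 14), cursors c3@3 c1@11 c2@11, authorship ..3..121212...
After op 7 (add_cursor(3)): buffer="swwysnnggwwhtl" (len 14), cursors c3@3 c4@3 c1@11 c2@11, authorship ..3..121212...
Authorship (.=original, N=cursor N): . . 3 . . 1 2 1 2 1 2 . . .
Index 9: author = 1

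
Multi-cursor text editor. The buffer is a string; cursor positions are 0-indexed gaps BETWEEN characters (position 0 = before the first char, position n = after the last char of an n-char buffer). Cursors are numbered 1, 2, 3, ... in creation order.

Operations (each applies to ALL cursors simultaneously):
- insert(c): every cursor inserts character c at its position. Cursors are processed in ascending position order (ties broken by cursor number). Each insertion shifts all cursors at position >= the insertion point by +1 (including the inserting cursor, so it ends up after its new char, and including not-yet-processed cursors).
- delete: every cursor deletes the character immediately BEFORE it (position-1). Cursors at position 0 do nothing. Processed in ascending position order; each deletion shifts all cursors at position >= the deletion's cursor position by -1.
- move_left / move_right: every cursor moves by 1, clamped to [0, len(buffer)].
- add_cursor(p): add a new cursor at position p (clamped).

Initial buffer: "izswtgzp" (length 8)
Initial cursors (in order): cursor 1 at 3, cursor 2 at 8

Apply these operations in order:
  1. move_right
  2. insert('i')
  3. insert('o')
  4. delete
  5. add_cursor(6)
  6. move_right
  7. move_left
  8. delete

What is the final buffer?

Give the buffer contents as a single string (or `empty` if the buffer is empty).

Answer: izswgzi

Derivation:
After op 1 (move_right): buffer="izswtgzp" (len 8), cursors c1@4 c2@8, authorship ........
After op 2 (insert('i')): buffer="izswitgzpi" (len 10), cursors c1@5 c2@10, authorship ....1....2
After op 3 (insert('o')): buffer="izswiotgzpio" (len 12), cursors c1@6 c2@12, authorship ....11....22
After op 4 (delete): buffer="izswitgzpi" (len 10), cursors c1@5 c2@10, authorship ....1....2
After op 5 (add_cursor(6)): buffer="izswitgzpi" (len 10), cursors c1@5 c3@6 c2@10, authorship ....1....2
After op 6 (move_right): buffer="izswitgzpi" (len 10), cursors c1@6 c3@7 c2@10, authorship ....1....2
After op 7 (move_left): buffer="izswitgzpi" (len 10), cursors c1@5 c3@6 c2@9, authorship ....1....2
After op 8 (delete): buffer="izswgzi" (len 7), cursors c1@4 c3@4 c2@6, authorship ......2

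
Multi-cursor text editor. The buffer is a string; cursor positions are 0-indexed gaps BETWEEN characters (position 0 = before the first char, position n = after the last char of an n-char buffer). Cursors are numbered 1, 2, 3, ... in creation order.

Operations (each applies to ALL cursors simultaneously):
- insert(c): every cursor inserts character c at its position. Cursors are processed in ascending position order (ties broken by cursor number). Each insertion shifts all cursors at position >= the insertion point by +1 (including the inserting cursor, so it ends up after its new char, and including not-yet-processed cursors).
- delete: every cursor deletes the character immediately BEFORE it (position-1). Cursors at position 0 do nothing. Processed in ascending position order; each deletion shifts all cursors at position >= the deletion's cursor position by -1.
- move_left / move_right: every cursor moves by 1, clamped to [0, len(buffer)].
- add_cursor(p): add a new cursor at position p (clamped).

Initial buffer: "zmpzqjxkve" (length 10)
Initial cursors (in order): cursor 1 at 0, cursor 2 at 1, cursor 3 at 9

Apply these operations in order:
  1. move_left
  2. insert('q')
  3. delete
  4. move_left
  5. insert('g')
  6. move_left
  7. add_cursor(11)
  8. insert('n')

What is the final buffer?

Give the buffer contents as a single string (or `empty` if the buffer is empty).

After op 1 (move_left): buffer="zmpzqjxkve" (len 10), cursors c1@0 c2@0 c3@8, authorship ..........
After op 2 (insert('q')): buffer="qqzmpzqjxkqve" (len 13), cursors c1@2 c2@2 c3@11, authorship 12........3..
After op 3 (delete): buffer="zmpzqjxkve" (len 10), cursors c1@0 c2@0 c3@8, authorship ..........
After op 4 (move_left): buffer="zmpzqjxkve" (len 10), cursors c1@0 c2@0 c3@7, authorship ..........
After op 5 (insert('g')): buffer="ggzmpzqjxgkve" (len 13), cursors c1@2 c2@2 c3@10, authorship 12.......3...
After op 6 (move_left): buffer="ggzmpzqjxgkve" (len 13), cursors c1@1 c2@1 c3@9, authorship 12.......3...
After op 7 (add_cursor(11)): buffer="ggzmpzqjxgkve" (len 13), cursors c1@1 c2@1 c3@9 c4@11, authorship 12.......3...
After op 8 (insert('n')): buffer="gnngzmpzqjxngknve" (len 17), cursors c1@3 c2@3 c3@12 c4@15, authorship 1122.......33.4..

Answer: gnngzmpzqjxngknve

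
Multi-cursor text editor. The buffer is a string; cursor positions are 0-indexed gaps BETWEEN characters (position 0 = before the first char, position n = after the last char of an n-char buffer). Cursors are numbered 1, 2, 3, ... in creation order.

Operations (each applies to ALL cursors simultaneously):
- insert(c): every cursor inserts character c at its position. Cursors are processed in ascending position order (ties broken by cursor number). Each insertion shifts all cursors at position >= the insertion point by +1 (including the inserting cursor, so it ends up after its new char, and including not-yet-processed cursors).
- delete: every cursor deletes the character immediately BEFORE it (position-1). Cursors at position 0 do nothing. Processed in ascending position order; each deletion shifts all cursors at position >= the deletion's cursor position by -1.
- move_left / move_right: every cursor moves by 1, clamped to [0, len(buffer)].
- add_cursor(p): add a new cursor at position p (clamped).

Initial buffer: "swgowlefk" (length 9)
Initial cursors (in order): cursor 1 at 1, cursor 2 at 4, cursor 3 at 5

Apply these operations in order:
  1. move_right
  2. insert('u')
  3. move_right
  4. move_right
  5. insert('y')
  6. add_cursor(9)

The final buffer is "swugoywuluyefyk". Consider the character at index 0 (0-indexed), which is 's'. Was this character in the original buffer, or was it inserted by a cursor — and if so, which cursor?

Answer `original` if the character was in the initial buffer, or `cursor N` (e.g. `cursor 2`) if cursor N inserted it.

Answer: original

Derivation:
After op 1 (move_right): buffer="swgowlefk" (len 9), cursors c1@2 c2@5 c3@6, authorship .........
After op 2 (insert('u')): buffer="swugowuluefk" (len 12), cursors c1@3 c2@7 c3@9, authorship ..1...2.3...
After op 3 (move_right): buffer="swugowuluefk" (len 12), cursors c1@4 c2@8 c3@10, authorship ..1...2.3...
After op 4 (move_right): buffer="swugowuluefk" (len 12), cursors c1@5 c2@9 c3@11, authorship ..1...2.3...
After op 5 (insert('y')): buffer="swugoywuluyefyk" (len 15), cursors c1@6 c2@11 c3@14, authorship ..1..1.2.32..3.
After op 6 (add_cursor(9)): buffer="swugoywuluyefyk" (len 15), cursors c1@6 c4@9 c2@11 c3@14, authorship ..1..1.2.32..3.
Authorship (.=original, N=cursor N): . . 1 . . 1 . 2 . 3 2 . . 3 .
Index 0: author = original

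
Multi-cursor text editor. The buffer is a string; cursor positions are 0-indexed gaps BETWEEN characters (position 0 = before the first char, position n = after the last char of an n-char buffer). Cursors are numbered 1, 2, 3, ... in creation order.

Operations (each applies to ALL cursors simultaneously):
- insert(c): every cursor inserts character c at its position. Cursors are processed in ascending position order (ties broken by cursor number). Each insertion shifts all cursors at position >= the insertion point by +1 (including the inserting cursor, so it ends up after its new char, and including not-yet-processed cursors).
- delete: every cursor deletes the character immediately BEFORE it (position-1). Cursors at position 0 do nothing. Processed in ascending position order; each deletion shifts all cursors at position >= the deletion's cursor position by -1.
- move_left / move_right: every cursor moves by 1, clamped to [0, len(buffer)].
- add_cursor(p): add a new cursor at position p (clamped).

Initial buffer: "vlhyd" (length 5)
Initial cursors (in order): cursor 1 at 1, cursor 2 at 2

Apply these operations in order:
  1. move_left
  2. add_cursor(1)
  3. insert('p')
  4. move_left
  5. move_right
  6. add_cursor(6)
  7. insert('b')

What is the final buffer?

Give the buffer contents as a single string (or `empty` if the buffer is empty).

Answer: pbvppbblhbyd

Derivation:
After op 1 (move_left): buffer="vlhyd" (len 5), cursors c1@0 c2@1, authorship .....
After op 2 (add_cursor(1)): buffer="vlhyd" (len 5), cursors c1@0 c2@1 c3@1, authorship .....
After op 3 (insert('p')): buffer="pvpplhyd" (len 8), cursors c1@1 c2@4 c3@4, authorship 1.23....
After op 4 (move_left): buffer="pvpplhyd" (len 8), cursors c1@0 c2@3 c3@3, authorship 1.23....
After op 5 (move_right): buffer="pvpplhyd" (len 8), cursors c1@1 c2@4 c3@4, authorship 1.23....
After op 6 (add_cursor(6)): buffer="pvpplhyd" (len 8), cursors c1@1 c2@4 c3@4 c4@6, authorship 1.23....
After op 7 (insert('b')): buffer="pbvppbblhbyd" (len 12), cursors c1@2 c2@7 c3@7 c4@10, authorship 11.2323..4..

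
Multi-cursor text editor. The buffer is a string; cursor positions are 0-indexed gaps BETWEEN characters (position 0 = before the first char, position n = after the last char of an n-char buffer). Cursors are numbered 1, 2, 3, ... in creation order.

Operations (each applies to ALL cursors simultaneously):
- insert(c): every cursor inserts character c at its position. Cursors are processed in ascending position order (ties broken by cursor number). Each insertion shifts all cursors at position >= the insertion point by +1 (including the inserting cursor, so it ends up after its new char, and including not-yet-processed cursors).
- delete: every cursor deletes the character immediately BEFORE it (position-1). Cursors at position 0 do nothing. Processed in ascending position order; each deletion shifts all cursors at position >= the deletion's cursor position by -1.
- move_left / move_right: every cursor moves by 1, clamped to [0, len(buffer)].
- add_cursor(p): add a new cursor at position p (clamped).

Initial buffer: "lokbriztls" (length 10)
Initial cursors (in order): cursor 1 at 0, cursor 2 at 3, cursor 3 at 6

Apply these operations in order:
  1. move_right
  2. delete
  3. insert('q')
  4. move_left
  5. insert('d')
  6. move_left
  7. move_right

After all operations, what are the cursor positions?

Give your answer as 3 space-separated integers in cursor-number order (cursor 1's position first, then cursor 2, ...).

After op 1 (move_right): buffer="lokbriztls" (len 10), cursors c1@1 c2@4 c3@7, authorship ..........
After op 2 (delete): buffer="okritls" (len 7), cursors c1@0 c2@2 c3@4, authorship .......
After op 3 (insert('q')): buffer="qokqriqtls" (len 10), cursors c1@1 c2@4 c3@7, authorship 1..2..3...
After op 4 (move_left): buffer="qokqriqtls" (len 10), cursors c1@0 c2@3 c3@6, authorship 1..2..3...
After op 5 (insert('d')): buffer="dqokdqridqtls" (len 13), cursors c1@1 c2@5 c3@9, authorship 11..22..33...
After op 6 (move_left): buffer="dqokdqridqtls" (len 13), cursors c1@0 c2@4 c3@8, authorship 11..22..33...
After op 7 (move_right): buffer="dqokdqridqtls" (len 13), cursors c1@1 c2@5 c3@9, authorship 11..22..33...

Answer: 1 5 9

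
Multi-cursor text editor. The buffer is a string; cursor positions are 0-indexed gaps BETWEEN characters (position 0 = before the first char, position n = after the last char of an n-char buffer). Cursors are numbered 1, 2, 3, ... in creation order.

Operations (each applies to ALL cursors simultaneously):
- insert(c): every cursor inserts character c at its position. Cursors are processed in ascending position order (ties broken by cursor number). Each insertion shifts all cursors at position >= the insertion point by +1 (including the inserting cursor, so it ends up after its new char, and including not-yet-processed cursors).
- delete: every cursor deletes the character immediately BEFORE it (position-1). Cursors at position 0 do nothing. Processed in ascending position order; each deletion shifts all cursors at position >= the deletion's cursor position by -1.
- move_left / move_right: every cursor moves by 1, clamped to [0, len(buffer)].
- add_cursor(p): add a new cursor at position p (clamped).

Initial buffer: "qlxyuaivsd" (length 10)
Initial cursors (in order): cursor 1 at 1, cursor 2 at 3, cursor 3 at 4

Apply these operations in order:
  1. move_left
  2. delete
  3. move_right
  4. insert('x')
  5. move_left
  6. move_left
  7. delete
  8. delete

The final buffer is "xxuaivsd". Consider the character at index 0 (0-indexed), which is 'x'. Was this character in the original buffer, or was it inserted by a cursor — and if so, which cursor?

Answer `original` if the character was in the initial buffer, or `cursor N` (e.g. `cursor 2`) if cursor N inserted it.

After op 1 (move_left): buffer="qlxyuaivsd" (len 10), cursors c1@0 c2@2 c3@3, authorship ..........
After op 2 (delete): buffer="qyuaivsd" (len 8), cursors c1@0 c2@1 c3@1, authorship ........
After op 3 (move_right): buffer="qyuaivsd" (len 8), cursors c1@1 c2@2 c3@2, authorship ........
After op 4 (insert('x')): buffer="qxyxxuaivsd" (len 11), cursors c1@2 c2@5 c3@5, authorship .1.23......
After op 5 (move_left): buffer="qxyxxuaivsd" (len 11), cursors c1@1 c2@4 c3@4, authorship .1.23......
After op 6 (move_left): buffer="qxyxxuaivsd" (len 11), cursors c1@0 c2@3 c3@3, authorship .1.23......
After op 7 (delete): buffer="qxxuaivsd" (len 9), cursors c1@0 c2@1 c3@1, authorship .23......
After op 8 (delete): buffer="xxuaivsd" (len 8), cursors c1@0 c2@0 c3@0, authorship 23......
Authorship (.=original, N=cursor N): 2 3 . . . . . .
Index 0: author = 2

Answer: cursor 2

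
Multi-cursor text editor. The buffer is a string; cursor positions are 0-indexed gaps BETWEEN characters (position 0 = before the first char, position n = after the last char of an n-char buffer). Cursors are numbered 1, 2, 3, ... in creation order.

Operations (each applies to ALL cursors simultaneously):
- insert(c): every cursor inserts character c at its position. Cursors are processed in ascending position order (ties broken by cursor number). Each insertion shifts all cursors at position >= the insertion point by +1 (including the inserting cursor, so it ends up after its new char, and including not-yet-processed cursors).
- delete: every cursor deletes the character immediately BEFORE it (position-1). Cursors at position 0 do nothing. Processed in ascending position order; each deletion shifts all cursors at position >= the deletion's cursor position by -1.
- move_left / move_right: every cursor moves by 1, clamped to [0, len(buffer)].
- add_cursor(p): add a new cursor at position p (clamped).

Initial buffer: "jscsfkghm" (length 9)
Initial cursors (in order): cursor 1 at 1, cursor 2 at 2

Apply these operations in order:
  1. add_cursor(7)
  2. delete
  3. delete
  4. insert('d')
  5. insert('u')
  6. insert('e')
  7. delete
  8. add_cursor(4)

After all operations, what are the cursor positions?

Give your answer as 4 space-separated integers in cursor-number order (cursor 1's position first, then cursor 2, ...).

Answer: 4 4 9 4

Derivation:
After op 1 (add_cursor(7)): buffer="jscsfkghm" (len 9), cursors c1@1 c2@2 c3@7, authorship .........
After op 2 (delete): buffer="csfkhm" (len 6), cursors c1@0 c2@0 c3@4, authorship ......
After op 3 (delete): buffer="csfhm" (len 5), cursors c1@0 c2@0 c3@3, authorship .....
After op 4 (insert('d')): buffer="ddcsfdhm" (len 8), cursors c1@2 c2@2 c3@6, authorship 12...3..
After op 5 (insert('u')): buffer="dduucsfduhm" (len 11), cursors c1@4 c2@4 c3@9, authorship 1212...33..
After op 6 (insert('e')): buffer="dduueecsfduehm" (len 14), cursors c1@6 c2@6 c3@12, authorship 121212...333..
After op 7 (delete): buffer="dduucsfduhm" (len 11), cursors c1@4 c2@4 c3@9, authorship 1212...33..
After op 8 (add_cursor(4)): buffer="dduucsfduhm" (len 11), cursors c1@4 c2@4 c4@4 c3@9, authorship 1212...33..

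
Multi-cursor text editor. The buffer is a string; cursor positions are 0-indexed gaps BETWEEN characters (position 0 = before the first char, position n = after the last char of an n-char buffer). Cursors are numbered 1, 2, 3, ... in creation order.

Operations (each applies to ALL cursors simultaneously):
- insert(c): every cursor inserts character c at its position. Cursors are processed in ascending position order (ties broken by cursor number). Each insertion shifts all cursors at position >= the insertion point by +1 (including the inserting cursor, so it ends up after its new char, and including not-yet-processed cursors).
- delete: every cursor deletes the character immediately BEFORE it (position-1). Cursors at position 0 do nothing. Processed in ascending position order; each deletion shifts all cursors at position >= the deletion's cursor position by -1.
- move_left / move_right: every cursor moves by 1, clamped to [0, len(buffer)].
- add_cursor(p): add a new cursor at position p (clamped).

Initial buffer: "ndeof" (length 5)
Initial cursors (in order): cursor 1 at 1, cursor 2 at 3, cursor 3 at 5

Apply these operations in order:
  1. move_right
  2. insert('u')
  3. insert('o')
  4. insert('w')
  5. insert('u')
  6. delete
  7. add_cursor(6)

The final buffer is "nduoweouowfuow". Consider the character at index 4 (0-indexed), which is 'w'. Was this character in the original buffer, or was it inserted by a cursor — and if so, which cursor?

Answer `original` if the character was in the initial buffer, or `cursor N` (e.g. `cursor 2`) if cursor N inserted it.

After op 1 (move_right): buffer="ndeof" (len 5), cursors c1@2 c2@4 c3@5, authorship .....
After op 2 (insert('u')): buffer="ndueoufu" (len 8), cursors c1@3 c2@6 c3@8, authorship ..1..2.3
After op 3 (insert('o')): buffer="nduoeouofuo" (len 11), cursors c1@4 c2@8 c3@11, authorship ..11..22.33
After op 4 (insert('w')): buffer="nduoweouowfuow" (len 14), cursors c1@5 c2@10 c3@14, authorship ..111..222.333
After op 5 (insert('u')): buffer="nduowueouowufuowu" (len 17), cursors c1@6 c2@12 c3@17, authorship ..1111..2222.3333
After op 6 (delete): buffer="nduoweouowfuow" (len 14), cursors c1@5 c2@10 c3@14, authorship ..111..222.333
After op 7 (add_cursor(6)): buffer="nduoweouowfuow" (len 14), cursors c1@5 c4@6 c2@10 c3@14, authorship ..111..222.333
Authorship (.=original, N=cursor N): . . 1 1 1 . . 2 2 2 . 3 3 3
Index 4: author = 1

Answer: cursor 1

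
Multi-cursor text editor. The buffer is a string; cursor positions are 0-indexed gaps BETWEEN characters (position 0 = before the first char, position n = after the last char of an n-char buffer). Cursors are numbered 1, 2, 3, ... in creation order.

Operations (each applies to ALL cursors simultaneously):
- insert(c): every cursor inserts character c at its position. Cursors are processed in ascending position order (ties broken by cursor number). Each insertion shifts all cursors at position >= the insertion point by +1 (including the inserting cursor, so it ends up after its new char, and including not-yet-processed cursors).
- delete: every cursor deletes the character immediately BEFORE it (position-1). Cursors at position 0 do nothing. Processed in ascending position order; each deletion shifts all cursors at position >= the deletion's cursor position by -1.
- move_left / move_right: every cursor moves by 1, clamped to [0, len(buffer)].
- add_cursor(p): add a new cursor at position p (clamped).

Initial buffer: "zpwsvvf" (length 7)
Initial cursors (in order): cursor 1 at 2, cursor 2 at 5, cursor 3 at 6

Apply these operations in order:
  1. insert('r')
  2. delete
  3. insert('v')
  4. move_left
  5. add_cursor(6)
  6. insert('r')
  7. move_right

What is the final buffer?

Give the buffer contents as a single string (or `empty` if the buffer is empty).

Answer: zprvwsvrrvvrvf

Derivation:
After op 1 (insert('r')): buffer="zprwsvrvrf" (len 10), cursors c1@3 c2@7 c3@9, authorship ..1...2.3.
After op 2 (delete): buffer="zpwsvvf" (len 7), cursors c1@2 c2@5 c3@6, authorship .......
After op 3 (insert('v')): buffer="zpvwsvvvvf" (len 10), cursors c1@3 c2@7 c3@9, authorship ..1...2.3.
After op 4 (move_left): buffer="zpvwsvvvvf" (len 10), cursors c1@2 c2@6 c3@8, authorship ..1...2.3.
After op 5 (add_cursor(6)): buffer="zpvwsvvvvf" (len 10), cursors c1@2 c2@6 c4@6 c3@8, authorship ..1...2.3.
After op 6 (insert('r')): buffer="zprvwsvrrvvrvf" (len 14), cursors c1@3 c2@9 c4@9 c3@12, authorship ..11...242.33.
After op 7 (move_right): buffer="zprvwsvrrvvrvf" (len 14), cursors c1@4 c2@10 c4@10 c3@13, authorship ..11...242.33.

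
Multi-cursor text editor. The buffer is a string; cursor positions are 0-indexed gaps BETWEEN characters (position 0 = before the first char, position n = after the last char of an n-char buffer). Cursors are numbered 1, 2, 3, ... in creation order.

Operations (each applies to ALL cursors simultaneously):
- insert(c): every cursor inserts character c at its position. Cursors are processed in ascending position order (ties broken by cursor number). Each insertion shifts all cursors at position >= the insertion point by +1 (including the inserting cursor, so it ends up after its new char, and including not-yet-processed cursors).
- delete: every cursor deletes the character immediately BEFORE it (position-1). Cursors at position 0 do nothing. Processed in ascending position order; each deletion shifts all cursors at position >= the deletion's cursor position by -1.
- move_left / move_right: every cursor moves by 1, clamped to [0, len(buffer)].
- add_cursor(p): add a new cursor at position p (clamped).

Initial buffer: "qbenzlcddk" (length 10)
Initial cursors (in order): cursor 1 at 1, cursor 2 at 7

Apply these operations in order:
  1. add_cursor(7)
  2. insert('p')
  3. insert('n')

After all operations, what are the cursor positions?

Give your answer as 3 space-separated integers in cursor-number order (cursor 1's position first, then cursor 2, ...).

Answer: 3 13 13

Derivation:
After op 1 (add_cursor(7)): buffer="qbenzlcddk" (len 10), cursors c1@1 c2@7 c3@7, authorship ..........
After op 2 (insert('p')): buffer="qpbenzlcppddk" (len 13), cursors c1@2 c2@10 c3@10, authorship .1......23...
After op 3 (insert('n')): buffer="qpnbenzlcppnnddk" (len 16), cursors c1@3 c2@13 c3@13, authorship .11......2323...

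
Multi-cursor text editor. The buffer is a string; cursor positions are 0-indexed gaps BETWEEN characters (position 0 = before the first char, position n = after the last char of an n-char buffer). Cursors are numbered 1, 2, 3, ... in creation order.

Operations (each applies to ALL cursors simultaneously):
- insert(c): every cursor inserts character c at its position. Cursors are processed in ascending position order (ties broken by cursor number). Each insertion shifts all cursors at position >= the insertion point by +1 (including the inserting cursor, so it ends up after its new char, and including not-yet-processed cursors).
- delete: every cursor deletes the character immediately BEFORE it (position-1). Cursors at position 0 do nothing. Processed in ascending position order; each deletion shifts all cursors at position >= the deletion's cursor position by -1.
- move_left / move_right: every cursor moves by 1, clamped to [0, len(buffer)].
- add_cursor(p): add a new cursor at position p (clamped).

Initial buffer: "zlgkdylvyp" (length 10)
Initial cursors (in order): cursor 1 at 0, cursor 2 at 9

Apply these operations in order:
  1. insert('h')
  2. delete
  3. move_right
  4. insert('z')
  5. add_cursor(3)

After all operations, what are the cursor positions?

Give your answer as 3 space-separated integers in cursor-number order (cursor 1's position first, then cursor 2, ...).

Answer: 2 12 3

Derivation:
After op 1 (insert('h')): buffer="hzlgkdylvyhp" (len 12), cursors c1@1 c2@11, authorship 1.........2.
After op 2 (delete): buffer="zlgkdylvyp" (len 10), cursors c1@0 c2@9, authorship ..........
After op 3 (move_right): buffer="zlgkdylvyp" (len 10), cursors c1@1 c2@10, authorship ..........
After op 4 (insert('z')): buffer="zzlgkdylvypz" (len 12), cursors c1@2 c2@12, authorship .1.........2
After op 5 (add_cursor(3)): buffer="zzlgkdylvypz" (len 12), cursors c1@2 c3@3 c2@12, authorship .1.........2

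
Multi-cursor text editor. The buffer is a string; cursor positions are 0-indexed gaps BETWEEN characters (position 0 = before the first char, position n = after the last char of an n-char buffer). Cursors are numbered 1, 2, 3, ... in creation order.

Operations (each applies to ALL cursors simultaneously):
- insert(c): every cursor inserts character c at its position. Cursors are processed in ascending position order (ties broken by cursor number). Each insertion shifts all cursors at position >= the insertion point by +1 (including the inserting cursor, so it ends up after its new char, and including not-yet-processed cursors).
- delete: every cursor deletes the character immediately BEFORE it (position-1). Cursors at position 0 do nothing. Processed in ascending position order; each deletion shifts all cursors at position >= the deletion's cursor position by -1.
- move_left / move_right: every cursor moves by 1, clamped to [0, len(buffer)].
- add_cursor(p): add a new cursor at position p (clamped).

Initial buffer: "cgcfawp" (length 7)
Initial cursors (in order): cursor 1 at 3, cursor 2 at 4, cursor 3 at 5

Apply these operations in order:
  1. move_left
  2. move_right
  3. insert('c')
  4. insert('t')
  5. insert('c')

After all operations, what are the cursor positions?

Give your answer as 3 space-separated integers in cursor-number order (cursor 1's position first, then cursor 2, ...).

Answer: 6 10 14

Derivation:
After op 1 (move_left): buffer="cgcfawp" (len 7), cursors c1@2 c2@3 c3@4, authorship .......
After op 2 (move_right): buffer="cgcfawp" (len 7), cursors c1@3 c2@4 c3@5, authorship .......
After op 3 (insert('c')): buffer="cgccfcacwp" (len 10), cursors c1@4 c2@6 c3@8, authorship ...1.2.3..
After op 4 (insert('t')): buffer="cgcctfctactwp" (len 13), cursors c1@5 c2@8 c3@11, authorship ...11.22.33..
After op 5 (insert('c')): buffer="cgcctcfctcactcwp" (len 16), cursors c1@6 c2@10 c3@14, authorship ...111.222.333..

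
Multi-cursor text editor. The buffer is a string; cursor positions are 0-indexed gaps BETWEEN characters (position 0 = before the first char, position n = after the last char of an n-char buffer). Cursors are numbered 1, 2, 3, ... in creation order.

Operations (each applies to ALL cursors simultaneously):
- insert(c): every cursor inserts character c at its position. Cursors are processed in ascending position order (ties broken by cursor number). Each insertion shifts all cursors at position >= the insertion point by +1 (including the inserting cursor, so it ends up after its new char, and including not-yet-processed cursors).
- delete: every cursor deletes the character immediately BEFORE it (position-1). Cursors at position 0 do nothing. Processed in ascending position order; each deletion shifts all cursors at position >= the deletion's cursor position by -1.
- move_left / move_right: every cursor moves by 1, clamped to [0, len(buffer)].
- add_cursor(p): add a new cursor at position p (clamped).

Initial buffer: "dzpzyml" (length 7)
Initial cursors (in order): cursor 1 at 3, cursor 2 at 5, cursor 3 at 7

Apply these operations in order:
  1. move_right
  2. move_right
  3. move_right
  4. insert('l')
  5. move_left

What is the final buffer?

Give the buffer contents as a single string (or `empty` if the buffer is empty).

Answer: dzpzymllll

Derivation:
After op 1 (move_right): buffer="dzpzyml" (len 7), cursors c1@4 c2@6 c3@7, authorship .......
After op 2 (move_right): buffer="dzpzyml" (len 7), cursors c1@5 c2@7 c3@7, authorship .......
After op 3 (move_right): buffer="dzpzyml" (len 7), cursors c1@6 c2@7 c3@7, authorship .......
After op 4 (insert('l')): buffer="dzpzymllll" (len 10), cursors c1@7 c2@10 c3@10, authorship ......1.23
After op 5 (move_left): buffer="dzpzymllll" (len 10), cursors c1@6 c2@9 c3@9, authorship ......1.23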